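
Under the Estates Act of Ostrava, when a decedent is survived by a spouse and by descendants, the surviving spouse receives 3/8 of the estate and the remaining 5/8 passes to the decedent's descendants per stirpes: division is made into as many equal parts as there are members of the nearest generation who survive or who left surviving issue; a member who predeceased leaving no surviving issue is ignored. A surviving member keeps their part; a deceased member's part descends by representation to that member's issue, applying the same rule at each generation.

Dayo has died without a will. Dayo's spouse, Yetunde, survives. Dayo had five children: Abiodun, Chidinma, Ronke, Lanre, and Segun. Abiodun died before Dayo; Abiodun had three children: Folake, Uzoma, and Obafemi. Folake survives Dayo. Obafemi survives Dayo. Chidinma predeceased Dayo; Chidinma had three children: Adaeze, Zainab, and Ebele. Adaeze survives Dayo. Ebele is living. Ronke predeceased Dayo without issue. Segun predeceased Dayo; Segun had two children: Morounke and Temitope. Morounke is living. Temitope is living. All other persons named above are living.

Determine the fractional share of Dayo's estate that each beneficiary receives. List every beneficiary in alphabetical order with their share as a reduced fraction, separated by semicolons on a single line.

Yetunde, as surviving spouse, takes 3/8.
The remaining 5/8 passes to Dayo's descendants per stirpes.
Ronke left no surviving issue, so that branch lapses and is disregarded.
The 5/8 is divided into 4 equal shares of 5/32 among Abiodun, Chidinma, Lanre, Segun.
Abiodun predeceased; the 5/32 allotted to Abiodun's branch passes to Abiodun's issue by representation.
The 5/32 is divided into 3 equal shares of 5/96 among Folake, Uzoma, Obafemi.
Folake is living and takes 5/96.
Uzoma is living and takes 5/96.
Obafemi is living and takes 5/96.
Chidinma predeceased; the 5/32 allotted to Chidinma's branch passes to Chidinma's issue by representation.
The 5/32 is divided into 3 equal shares of 5/96 among Adaeze, Zainab, Ebele.
Adaeze is living and takes 5/96.
Zainab is living and takes 5/96.
Ebele is living and takes 5/96.
Lanre is living and takes 5/32.
Segun predeceased; the 5/32 allotted to Segun's branch passes to Segun's issue by representation.
The 5/32 is divided into 2 equal shares of 5/64 among Morounke, Temitope.
Morounke is living and takes 5/64.
Temitope is living and takes 5/64.

Adaeze 5/96; Ebele 5/96; Folake 5/96; Lanre 5/32; Morounke 5/64; Obafemi 5/96; Temitope 5/64; Uzoma 5/96; Yetunde 3/8; Zainab 5/96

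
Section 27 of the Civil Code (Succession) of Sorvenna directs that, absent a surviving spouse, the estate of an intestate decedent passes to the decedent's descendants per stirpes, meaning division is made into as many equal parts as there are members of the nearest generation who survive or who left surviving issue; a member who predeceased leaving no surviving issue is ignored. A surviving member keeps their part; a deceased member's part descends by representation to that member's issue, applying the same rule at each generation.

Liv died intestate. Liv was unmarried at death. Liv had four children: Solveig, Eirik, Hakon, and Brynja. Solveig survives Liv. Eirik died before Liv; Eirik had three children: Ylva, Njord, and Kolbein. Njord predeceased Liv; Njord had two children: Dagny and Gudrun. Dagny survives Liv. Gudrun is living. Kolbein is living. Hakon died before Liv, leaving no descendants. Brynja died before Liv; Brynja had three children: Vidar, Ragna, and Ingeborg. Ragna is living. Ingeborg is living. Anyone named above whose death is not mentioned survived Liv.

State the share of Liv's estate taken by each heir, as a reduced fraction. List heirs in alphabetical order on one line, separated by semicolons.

Dagny 1/18; Gudrun 1/18; Ingeborg 1/9; Kolbein 1/9; Ragna 1/9; Solveig 1/3; Vidar 1/9; Ylva 1/9

There is no surviving spouse, so the entire estate passes to Liv's descendants per stirpes.
Hakon left no surviving issue, so that branch lapses and is disregarded.
The estate is divided into 3 equal shares of 1/3 among Solveig, Eirik, Brynja.
Solveig is living and takes 1/3.
Eirik predeceased; the 1/3 allotted to Eirik's branch passes to Eirik's issue by representation.
The 1/3 is divided into 3 equal shares of 1/9 among Ylva, Njord, Kolbein.
Ylva is living and takes 1/9.
Njord predeceased; the 1/9 allotted to Njord's branch passes to Njord's issue by representation.
The 1/9 is divided into 2 equal shares of 1/18 among Dagny, Gudrun.
Dagny is living and takes 1/18.
Gudrun is living and takes 1/18.
Kolbein is living and takes 1/9.
Brynja predeceased; the 1/3 allotted to Brynja's branch passes to Brynja's issue by representation.
The 1/3 is divided into 3 equal shares of 1/9 among Vidar, Ragna, Ingeborg.
Vidar is living and takes 1/9.
Ragna is living and takes 1/9.
Ingeborg is living and takes 1/9.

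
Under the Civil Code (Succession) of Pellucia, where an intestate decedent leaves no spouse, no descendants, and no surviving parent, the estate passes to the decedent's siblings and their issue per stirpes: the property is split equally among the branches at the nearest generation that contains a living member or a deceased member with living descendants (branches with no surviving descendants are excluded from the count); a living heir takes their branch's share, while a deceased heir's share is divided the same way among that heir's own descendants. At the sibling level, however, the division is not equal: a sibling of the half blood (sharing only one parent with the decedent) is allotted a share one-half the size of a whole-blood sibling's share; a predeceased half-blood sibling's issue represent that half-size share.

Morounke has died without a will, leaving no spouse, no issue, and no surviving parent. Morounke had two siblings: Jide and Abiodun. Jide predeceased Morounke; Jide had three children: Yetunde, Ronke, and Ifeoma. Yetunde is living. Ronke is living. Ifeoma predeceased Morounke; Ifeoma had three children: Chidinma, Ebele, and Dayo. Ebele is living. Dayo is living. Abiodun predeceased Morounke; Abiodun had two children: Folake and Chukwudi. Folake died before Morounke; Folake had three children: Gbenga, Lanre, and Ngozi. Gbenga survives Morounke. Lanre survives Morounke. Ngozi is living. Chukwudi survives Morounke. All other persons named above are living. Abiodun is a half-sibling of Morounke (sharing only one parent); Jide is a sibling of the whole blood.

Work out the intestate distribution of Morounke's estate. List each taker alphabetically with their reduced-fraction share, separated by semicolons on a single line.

Chidinma 2/27; Chukwudi 1/6; Dayo 2/27; Ebele 2/27; Gbenga 1/18; Lanre 1/18; Ngozi 1/18; Ronke 2/9; Yetunde 2/9

No spouse, descendants, or parent survives, so the estate passes to Morounke's siblings per stirpes.
Half-blood siblings count for one-half the weight of whole-blood siblings at the initial division.
Dividing 1 in proportion to weights (total weight 3/2): Jide (weight 1) → 2/3; Abiodun (weight 1/2) → 1/3.
Jide predeceased; the 2/3 allotted to Jide's branch passes to Jide's issue by representation.
The 2/3 is divided into 3 equal shares of 2/9 among Yetunde, Ronke, Ifeoma.
Yetunde is living and takes 2/9.
Ronke is living and takes 2/9.
Ifeoma predeceased; the 2/9 allotted to Ifeoma's branch passes to Ifeoma's issue by representation.
The 2/9 is divided into 3 equal shares of 2/27 among Chidinma, Ebele, Dayo.
Chidinma is living and takes 2/27.
Ebele is living and takes 2/27.
Dayo is living and takes 2/27.
Abiodun predeceased; the 1/3 allotted to Abiodun's branch passes to Abiodun's issue by representation.
The 1/3 is divided into 2 equal shares of 1/6 among Folake, Chukwudi.
Folake predeceased; the 1/6 allotted to Folake's branch passes to Folake's issue by representation.
The 1/6 is divided into 3 equal shares of 1/18 among Gbenga, Lanre, Ngozi.
Gbenga is living and takes 1/18.
Lanre is living and takes 1/18.
Ngozi is living and takes 1/18.
Chukwudi is living and takes 1/6.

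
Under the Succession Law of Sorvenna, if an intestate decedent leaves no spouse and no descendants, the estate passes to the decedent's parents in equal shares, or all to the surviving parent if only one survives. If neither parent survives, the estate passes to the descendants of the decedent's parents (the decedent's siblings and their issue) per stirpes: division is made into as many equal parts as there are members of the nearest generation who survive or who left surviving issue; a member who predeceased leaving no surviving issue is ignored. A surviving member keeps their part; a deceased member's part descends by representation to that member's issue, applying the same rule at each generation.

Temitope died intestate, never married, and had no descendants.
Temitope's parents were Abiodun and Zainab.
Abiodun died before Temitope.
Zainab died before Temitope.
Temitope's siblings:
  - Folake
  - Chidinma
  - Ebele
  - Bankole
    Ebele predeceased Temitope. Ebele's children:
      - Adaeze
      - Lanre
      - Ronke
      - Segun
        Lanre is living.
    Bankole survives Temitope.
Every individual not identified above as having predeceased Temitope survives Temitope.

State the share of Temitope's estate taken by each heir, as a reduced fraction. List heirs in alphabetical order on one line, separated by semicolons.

Neither parent survives and there are no descendants, so the estate passes to Temitope's siblings and their issue per stirpes.
The estate is divided into 4 equal shares of 1/4 among Folake, Chidinma, Ebele, Bankole.
Folake is living and takes 1/4.
Chidinma is living and takes 1/4.
Ebele predeceased; the 1/4 allotted to Ebele's branch passes to Ebele's issue by representation.
The 1/4 is divided into 4 equal shares of 1/16 among Adaeze, Lanre, Ronke, Segun.
Adaeze is living and takes 1/16.
Lanre is living and takes 1/16.
Ronke is living and takes 1/16.
Segun is living and takes 1/16.
Bankole is living and takes 1/4.

Adaeze 1/16; Bankole 1/4; Chidinma 1/4; Folake 1/4; Lanre 1/16; Ronke 1/16; Segun 1/16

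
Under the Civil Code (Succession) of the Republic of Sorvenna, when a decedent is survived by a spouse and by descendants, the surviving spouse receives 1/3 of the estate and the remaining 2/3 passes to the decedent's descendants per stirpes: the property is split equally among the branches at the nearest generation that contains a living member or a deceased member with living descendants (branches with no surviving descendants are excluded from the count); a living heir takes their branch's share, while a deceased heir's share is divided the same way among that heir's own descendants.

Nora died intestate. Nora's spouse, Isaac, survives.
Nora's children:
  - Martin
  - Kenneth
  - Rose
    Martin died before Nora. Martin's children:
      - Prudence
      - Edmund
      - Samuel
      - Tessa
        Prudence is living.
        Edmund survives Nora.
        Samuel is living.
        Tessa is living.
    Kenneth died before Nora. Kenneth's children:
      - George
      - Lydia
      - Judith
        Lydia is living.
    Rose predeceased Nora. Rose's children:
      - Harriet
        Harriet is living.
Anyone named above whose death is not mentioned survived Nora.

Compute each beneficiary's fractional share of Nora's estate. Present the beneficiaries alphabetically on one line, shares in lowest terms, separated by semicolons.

Edmund 1/18; George 2/27; Harriet 2/9; Isaac 1/3; Judith 2/27; Lydia 2/27; Prudence 1/18; Samuel 1/18; Tessa 1/18

Isaac, as surviving spouse, takes 1/3.
The remaining 2/3 passes to Nora's descendants per stirpes.
The 2/3 is divided into 3 equal shares of 2/9 among Martin, Kenneth, Rose.
Martin predeceased; the 2/9 allotted to Martin's branch passes to Martin's issue by representation.
The 2/9 is divided into 4 equal shares of 1/18 among Prudence, Edmund, Samuel, Tessa.
Prudence is living and takes 1/18.
Edmund is living and takes 1/18.
Samuel is living and takes 1/18.
Tessa is living and takes 1/18.
Kenneth predeceased; the 2/9 allotted to Kenneth's branch passes to Kenneth's issue by representation.
The 2/9 is divided into 3 equal shares of 2/27 among George, Lydia, Judith.
George is living and takes 2/27.
Lydia is living and takes 2/27.
Judith is living and takes 2/27.
Rose predeceased; the 2/9 allotted to Rose's branch passes to Rose's issue by representation.
Harriet is the sole taker at this level and receives the full 2/9.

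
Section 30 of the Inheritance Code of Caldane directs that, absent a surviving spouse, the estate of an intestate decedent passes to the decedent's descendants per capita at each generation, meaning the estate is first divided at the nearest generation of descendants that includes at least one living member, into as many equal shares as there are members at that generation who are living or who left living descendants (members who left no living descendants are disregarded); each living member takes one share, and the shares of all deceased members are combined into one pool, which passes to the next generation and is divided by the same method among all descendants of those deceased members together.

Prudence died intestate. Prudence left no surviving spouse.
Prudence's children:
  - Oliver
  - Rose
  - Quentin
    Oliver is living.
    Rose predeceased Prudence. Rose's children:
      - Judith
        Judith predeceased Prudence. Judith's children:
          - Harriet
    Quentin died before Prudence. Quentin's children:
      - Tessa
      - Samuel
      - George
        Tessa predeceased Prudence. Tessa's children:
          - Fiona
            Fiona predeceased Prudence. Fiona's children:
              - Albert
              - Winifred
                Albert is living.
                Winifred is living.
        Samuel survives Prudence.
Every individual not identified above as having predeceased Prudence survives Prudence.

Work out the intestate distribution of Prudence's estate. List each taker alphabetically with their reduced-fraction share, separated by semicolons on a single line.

Albert 1/12; George 1/6; Harriet 1/6; Oliver 1/3; Samuel 1/6; Winifred 1/12

There is no surviving spouse, so the entire estate passes to Prudence's descendants per capita at each generation.
At generation 1 (Oliver, Rose, Quentin) there are 3 shares of (1)/3 = 1/3 each.
Living: Oliver — each takes 1/3.
Deceased: Rose and Quentin. Their combined 2/3 is pooled and carried to generation 2.
At generation 2 (Judith, Tessa, Samuel, George) there are 4 shares of (2/3)/4 = 1/6 each.
Living: Samuel and George — each takes 1/6.
Deceased: Judith and Tessa. Their combined 1/3 is pooled and carried to generation 3.
At generation 3 (Harriet, Fiona) there are 2 shares of (1/3)/2 = 1/6 each.
Living: Harriet — each takes 1/6.
Deceased: Fiona. That 1/6 share is carried to generation 4.
At generation 4 (Albert, Winifred) there are 2 shares of (1/6)/2 = 1/12 each.
Living: Albert and Winifred — each takes 1/12.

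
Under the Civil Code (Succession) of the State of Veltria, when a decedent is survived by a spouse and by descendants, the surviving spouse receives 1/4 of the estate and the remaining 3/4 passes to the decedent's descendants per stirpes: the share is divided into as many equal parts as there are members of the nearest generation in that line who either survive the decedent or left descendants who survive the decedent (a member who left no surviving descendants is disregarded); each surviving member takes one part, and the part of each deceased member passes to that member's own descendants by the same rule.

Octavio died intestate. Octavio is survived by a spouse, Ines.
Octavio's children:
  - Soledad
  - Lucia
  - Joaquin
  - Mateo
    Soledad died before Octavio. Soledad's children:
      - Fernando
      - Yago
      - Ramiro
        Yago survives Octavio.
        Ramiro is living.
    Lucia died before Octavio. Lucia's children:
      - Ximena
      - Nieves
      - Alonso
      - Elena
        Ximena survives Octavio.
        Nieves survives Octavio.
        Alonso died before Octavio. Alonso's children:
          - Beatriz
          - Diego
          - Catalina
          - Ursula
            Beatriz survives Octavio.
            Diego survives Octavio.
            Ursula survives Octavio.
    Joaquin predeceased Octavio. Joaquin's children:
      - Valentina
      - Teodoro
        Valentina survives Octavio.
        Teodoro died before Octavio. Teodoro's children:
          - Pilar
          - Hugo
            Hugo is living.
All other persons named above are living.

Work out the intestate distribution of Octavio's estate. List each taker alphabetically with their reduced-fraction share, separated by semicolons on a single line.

Ines, as surviving spouse, takes 1/4.
The remaining 3/4 passes to Octavio's descendants per stirpes.
The 3/4 is divided into 4 equal shares of 3/16 among Soledad, Lucia, Joaquin, Mateo.
Soledad predeceased; the 3/16 allotted to Soledad's branch passes to Soledad's issue by representation.
The 3/16 is divided into 3 equal shares of 1/16 among Fernando, Yago, Ramiro.
Fernando is living and takes 1/16.
Yago is living and takes 1/16.
Ramiro is living and takes 1/16.
Lucia predeceased; the 3/16 allotted to Lucia's branch passes to Lucia's issue by representation.
The 3/16 is divided into 4 equal shares of 3/64 among Ximena, Nieves, Alonso, Elena.
Ximena is living and takes 3/64.
Nieves is living and takes 3/64.
Alonso predeceased; the 3/64 allotted to Alonso's branch passes to Alonso's issue by representation.
The 3/64 is divided into 4 equal shares of 3/256 among Beatriz, Diego, Catalina, Ursula.
Beatriz is living and takes 3/256.
Diego is living and takes 3/256.
Catalina is living and takes 3/256.
Ursula is living and takes 3/256.
Elena is living and takes 3/64.
Joaquin predeceased; the 3/16 allotted to Joaquin's branch passes to Joaquin's issue by representation.
The 3/16 is divided into 2 equal shares of 3/32 among Valentina, Teodoro.
Valentina is living and takes 3/32.
Teodoro predeceased; the 3/32 allotted to Teodoro's branch passes to Teodoro's issue by representation.
The 3/32 is divided into 2 equal shares of 3/64 among Pilar, Hugo.
Pilar is living and takes 3/64.
Hugo is living and takes 3/64.
Mateo is living and takes 3/16.

Beatriz 3/256; Catalina 3/256; Diego 3/256; Elena 3/64; Fernando 1/16; Hugo 3/64; Ines 1/4; Mateo 3/16; Nieves 3/64; Pilar 3/64; Ramiro 1/16; Ursula 3/256; Valentina 3/32; Ximena 3/64; Yago 1/16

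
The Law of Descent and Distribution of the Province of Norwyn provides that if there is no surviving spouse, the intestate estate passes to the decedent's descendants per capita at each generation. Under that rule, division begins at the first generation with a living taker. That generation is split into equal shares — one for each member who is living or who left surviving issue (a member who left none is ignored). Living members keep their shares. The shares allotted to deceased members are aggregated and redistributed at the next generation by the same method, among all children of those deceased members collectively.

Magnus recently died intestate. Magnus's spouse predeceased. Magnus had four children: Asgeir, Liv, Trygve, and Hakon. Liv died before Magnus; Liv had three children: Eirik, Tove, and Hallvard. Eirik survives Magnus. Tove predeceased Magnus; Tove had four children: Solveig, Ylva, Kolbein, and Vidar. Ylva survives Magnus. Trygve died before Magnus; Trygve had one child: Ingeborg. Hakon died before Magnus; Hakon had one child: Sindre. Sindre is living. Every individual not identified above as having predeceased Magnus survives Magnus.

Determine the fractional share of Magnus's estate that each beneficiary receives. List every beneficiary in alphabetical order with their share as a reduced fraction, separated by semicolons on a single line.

Asgeir 1/4; Eirik 3/20; Hallvard 3/20; Ingeborg 3/20; Kolbein 3/80; Sindre 3/20; Solveig 3/80; Vidar 3/80; Ylva 3/80

There is no surviving spouse, so the entire estate passes to Magnus's descendants per capita at each generation.
At generation 1 (Asgeir, Liv, Trygve, Hakon) there are 4 shares of (1)/4 = 1/4 each.
Living: Asgeir — each takes 1/4.
Deceased: Liv, Trygve, and Hakon. Their combined 3/4 is pooled and carried to generation 2.
At generation 2 (Eirik, Tove, Hallvard, Ingeborg, Sindre) there are 5 shares of (3/4)/5 = 3/20 each.
Living: Eirik, Hallvard, Ingeborg, and Sindre — each takes 3/20.
Deceased: Tove. That 3/20 share is carried to generation 3.
At generation 3 (Solveig, Ylva, Kolbein, Vidar) there are 4 shares of (3/20)/4 = 3/80 each.
Living: Solveig, Ylva, Kolbein, and Vidar — each takes 3/80.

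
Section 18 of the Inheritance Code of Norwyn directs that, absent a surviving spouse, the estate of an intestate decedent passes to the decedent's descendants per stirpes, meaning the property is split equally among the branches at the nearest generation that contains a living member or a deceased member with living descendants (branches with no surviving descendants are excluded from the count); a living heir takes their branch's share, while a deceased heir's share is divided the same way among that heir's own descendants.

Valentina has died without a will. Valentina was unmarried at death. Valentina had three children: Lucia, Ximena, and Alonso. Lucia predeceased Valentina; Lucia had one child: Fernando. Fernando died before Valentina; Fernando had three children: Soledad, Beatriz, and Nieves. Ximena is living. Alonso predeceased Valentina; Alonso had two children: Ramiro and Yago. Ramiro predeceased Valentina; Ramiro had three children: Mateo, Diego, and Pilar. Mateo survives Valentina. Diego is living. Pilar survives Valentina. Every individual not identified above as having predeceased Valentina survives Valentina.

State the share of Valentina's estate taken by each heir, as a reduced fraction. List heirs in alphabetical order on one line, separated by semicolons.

Beatriz 1/9; Diego 1/18; Mateo 1/18; Nieves 1/9; Pilar 1/18; Soledad 1/9; Ximena 1/3; Yago 1/6

There is no surviving spouse, so the entire estate passes to Valentina's descendants per stirpes.
The estate is divided into 3 equal shares of 1/3 among Lucia, Ximena, Alonso.
Lucia predeceased; the 1/3 allotted to Lucia's branch passes to Lucia's issue by representation.
Fernando's line is the sole branch at this level, so the full 1/3 passes to Fernando's issue by representation.
The 1/3 is divided into 3 equal shares of 1/9 among Soledad, Beatriz, Nieves.
Soledad is living and takes 1/9.
Beatriz is living and takes 1/9.
Nieves is living and takes 1/9.
Ximena is living and takes 1/3.
Alonso predeceased; the 1/3 allotted to Alonso's branch passes to Alonso's issue by representation.
The 1/3 is divided into 2 equal shares of 1/6 among Ramiro, Yago.
Ramiro predeceased; the 1/6 allotted to Ramiro's branch passes to Ramiro's issue by representation.
The 1/6 is divided into 3 equal shares of 1/18 among Mateo, Diego, Pilar.
Mateo is living and takes 1/18.
Diego is living and takes 1/18.
Pilar is living and takes 1/18.
Yago is living and takes 1/6.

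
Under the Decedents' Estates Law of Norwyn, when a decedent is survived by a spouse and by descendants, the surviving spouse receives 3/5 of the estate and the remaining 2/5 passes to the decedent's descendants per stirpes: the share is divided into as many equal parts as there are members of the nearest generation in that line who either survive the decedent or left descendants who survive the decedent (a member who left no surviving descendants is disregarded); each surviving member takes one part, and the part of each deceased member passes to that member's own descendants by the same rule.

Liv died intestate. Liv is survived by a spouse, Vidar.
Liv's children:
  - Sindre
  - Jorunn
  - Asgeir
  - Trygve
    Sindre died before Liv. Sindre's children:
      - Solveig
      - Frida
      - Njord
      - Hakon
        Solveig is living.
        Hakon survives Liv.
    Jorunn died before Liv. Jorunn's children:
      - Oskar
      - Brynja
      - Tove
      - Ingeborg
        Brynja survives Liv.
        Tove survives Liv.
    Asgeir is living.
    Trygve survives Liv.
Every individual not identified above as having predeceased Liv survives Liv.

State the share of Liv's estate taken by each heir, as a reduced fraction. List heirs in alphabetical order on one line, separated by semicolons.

Vidar, as surviving spouse, takes 3/5.
The remaining 2/5 passes to Liv's descendants per stirpes.
The 2/5 is divided into 4 equal shares of 1/10 among Sindre, Jorunn, Asgeir, Trygve.
Sindre predeceased; the 1/10 allotted to Sindre's branch passes to Sindre's issue by representation.
The 1/10 is divided into 4 equal shares of 1/40 among Solveig, Frida, Njord, Hakon.
Solveig is living and takes 1/40.
Frida is living and takes 1/40.
Njord is living and takes 1/40.
Hakon is living and takes 1/40.
Jorunn predeceased; the 1/10 allotted to Jorunn's branch passes to Jorunn's issue by representation.
The 1/10 is divided into 4 equal shares of 1/40 among Oskar, Brynja, Tove, Ingeborg.
Oskar is living and takes 1/40.
Brynja is living and takes 1/40.
Tove is living and takes 1/40.
Ingeborg is living and takes 1/40.
Asgeir is living and takes 1/10.
Trygve is living and takes 1/10.

Asgeir 1/10; Brynja 1/40; Frida 1/40; Hakon 1/40; Ingeborg 1/40; Njord 1/40; Oskar 1/40; Solveig 1/40; Tove 1/40; Trygve 1/10; Vidar 3/5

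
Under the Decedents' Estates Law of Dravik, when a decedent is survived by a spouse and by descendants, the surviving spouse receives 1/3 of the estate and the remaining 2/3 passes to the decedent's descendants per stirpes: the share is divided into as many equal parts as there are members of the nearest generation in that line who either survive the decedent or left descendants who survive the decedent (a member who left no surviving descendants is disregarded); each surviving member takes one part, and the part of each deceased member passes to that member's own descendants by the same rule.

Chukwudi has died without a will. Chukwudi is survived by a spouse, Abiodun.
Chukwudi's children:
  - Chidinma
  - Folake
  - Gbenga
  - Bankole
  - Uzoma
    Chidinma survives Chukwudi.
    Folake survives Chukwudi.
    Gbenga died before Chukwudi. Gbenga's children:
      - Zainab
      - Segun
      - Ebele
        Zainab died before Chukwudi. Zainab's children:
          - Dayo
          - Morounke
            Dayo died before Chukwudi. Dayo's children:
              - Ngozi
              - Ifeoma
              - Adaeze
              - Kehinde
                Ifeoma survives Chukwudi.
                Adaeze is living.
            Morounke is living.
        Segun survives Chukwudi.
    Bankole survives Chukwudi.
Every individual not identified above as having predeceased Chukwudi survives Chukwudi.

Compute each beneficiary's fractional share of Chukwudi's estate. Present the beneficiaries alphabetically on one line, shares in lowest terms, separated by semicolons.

Abiodun, as surviving spouse, takes 1/3.
The remaining 2/3 passes to Chukwudi's descendants per stirpes.
The 2/3 is divided into 5 equal shares of 2/15 among Chidinma, Folake, Gbenga, Bankole, Uzoma.
Chidinma is living and takes 2/15.
Folake is living and takes 2/15.
Gbenga predeceased; the 2/15 allotted to Gbenga's branch passes to Gbenga's issue by representation.
The 2/15 is divided into 3 equal shares of 2/45 among Zainab, Segun, Ebele.
Zainab predeceased; the 2/45 allotted to Zainab's branch passes to Zainab's issue by representation.
The 2/45 is divided into 2 equal shares of 1/45 among Dayo, Morounke.
Dayo predeceased; the 1/45 allotted to Dayo's branch passes to Dayo's issue by representation.
The 1/45 is divided into 4 equal shares of 1/180 among Ngozi, Ifeoma, Adaeze, Kehinde.
Ngozi is living and takes 1/180.
Ifeoma is living and takes 1/180.
Adaeze is living and takes 1/180.
Kehinde is living and takes 1/180.
Morounke is living and takes 1/45.
Segun is living and takes 2/45.
Ebele is living and takes 2/45.
Bankole is living and takes 2/15.
Uzoma is living and takes 2/15.

Abiodun 1/3; Adaeze 1/180; Bankole 2/15; Chidinma 2/15; Ebele 2/45; Folake 2/15; Ifeoma 1/180; Kehinde 1/180; Morounke 1/45; Ngozi 1/180; Segun 2/45; Uzoma 2/15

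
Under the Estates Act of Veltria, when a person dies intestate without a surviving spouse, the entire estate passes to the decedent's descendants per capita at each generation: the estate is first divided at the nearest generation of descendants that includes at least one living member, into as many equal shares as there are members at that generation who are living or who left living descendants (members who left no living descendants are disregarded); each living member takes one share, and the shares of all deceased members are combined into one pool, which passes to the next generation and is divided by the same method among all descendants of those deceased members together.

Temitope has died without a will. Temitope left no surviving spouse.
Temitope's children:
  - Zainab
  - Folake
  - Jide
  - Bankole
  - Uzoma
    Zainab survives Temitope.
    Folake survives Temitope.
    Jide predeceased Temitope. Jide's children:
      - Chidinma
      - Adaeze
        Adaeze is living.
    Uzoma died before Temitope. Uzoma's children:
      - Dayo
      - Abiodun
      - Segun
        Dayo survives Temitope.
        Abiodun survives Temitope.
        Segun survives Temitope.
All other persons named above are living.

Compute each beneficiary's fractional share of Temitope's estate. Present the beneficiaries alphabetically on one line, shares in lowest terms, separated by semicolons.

Abiodun 2/25; Adaeze 2/25; Bankole 1/5; Chidinma 2/25; Dayo 2/25; Folake 1/5; Segun 2/25; Zainab 1/5

There is no surviving spouse, so the entire estate passes to Temitope's descendants per capita at each generation.
At generation 1 (Zainab, Folake, Jide, Bankole, Uzoma) there are 5 shares of (1)/5 = 1/5 each.
Living: Zainab, Folake, and Bankole — each takes 1/5.
Deceased: Jide and Uzoma. Their combined 2/5 is pooled and carried to generation 2.
At generation 2 (Chidinma, Adaeze, Dayo, Abiodun, Segun) there are 5 shares of (2/5)/5 = 2/25 each.
Living: Chidinma, Adaeze, Dayo, Abiodun, and Segun — each takes 2/25.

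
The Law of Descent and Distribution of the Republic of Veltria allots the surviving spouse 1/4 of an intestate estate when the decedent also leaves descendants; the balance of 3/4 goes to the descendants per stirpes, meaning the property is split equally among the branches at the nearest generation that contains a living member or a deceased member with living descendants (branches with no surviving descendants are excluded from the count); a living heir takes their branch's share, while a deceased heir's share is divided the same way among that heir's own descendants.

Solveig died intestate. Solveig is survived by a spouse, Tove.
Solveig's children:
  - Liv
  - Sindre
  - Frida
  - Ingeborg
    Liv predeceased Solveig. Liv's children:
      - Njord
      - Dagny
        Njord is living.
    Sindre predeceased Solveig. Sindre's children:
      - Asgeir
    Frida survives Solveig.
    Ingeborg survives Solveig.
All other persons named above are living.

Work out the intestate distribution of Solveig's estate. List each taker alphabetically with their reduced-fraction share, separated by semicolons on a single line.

Tove, as surviving spouse, takes 1/4.
The remaining 3/4 passes to Solveig's descendants per stirpes.
The 3/4 is divided into 4 equal shares of 3/16 among Liv, Sindre, Frida, Ingeborg.
Liv predeceased; the 3/16 allotted to Liv's branch passes to Liv's issue by representation.
The 3/16 is divided into 2 equal shares of 3/32 among Njord, Dagny.
Njord is living and takes 3/32.
Dagny is living and takes 3/32.
Sindre predeceased; the 3/16 allotted to Sindre's branch passes to Sindre's issue by representation.
Asgeir is the sole taker at this level and receives the full 3/16.
Frida is living and takes 3/16.
Ingeborg is living and takes 3/16.

Asgeir 3/16; Dagny 3/32; Frida 3/16; Ingeborg 3/16; Njord 3/32; Tove 1/4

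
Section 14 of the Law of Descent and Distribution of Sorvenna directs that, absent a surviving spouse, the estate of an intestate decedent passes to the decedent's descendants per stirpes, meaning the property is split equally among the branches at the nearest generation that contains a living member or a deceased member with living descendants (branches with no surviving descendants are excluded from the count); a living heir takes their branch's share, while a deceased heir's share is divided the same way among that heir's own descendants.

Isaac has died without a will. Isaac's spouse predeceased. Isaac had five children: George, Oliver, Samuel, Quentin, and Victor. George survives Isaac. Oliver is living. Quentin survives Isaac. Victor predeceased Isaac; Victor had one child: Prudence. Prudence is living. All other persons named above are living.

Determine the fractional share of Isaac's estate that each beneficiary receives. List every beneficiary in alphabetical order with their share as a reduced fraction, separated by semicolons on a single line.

George 1/5; Oliver 1/5; Prudence 1/5; Quentin 1/5; Samuel 1/5

There is no surviving spouse, so the entire estate passes to Isaac's descendants per stirpes.
The estate is divided into 5 equal shares of 1/5 among George, Oliver, Samuel, Quentin, Victor.
George is living and takes 1/5.
Oliver is living and takes 1/5.
Samuel is living and takes 1/5.
Quentin is living and takes 1/5.
Victor predeceased; the 1/5 allotted to Victor's branch passes to Victor's issue by representation.
Prudence is the sole taker at this level and receives the full 1/5.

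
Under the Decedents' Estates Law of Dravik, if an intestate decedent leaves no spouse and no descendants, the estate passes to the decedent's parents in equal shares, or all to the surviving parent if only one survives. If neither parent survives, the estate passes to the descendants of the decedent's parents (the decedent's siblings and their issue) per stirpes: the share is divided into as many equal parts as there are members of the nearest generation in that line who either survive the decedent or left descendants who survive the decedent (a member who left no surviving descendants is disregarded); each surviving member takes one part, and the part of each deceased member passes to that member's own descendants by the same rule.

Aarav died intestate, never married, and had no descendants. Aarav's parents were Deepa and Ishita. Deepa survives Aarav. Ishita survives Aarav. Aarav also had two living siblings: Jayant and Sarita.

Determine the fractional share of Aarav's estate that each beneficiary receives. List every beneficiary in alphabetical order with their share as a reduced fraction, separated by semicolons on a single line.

Deepa 1/2; Ishita 1/2

Both parents survive, so Deepa and Ishita each take 1/2. The siblings take nothing because a surviving parent has priority.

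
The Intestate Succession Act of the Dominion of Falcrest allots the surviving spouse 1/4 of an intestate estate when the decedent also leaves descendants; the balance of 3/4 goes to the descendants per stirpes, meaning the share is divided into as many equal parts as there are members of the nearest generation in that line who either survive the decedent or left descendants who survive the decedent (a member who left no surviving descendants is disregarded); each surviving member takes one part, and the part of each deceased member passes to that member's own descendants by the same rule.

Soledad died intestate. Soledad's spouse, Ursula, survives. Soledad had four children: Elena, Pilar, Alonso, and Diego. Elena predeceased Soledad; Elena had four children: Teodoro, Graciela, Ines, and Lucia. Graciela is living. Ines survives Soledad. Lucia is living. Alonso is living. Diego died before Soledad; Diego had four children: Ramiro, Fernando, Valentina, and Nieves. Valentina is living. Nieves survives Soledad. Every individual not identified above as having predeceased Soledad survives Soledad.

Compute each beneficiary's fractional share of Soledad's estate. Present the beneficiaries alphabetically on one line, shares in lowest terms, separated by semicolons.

Alonso 3/16; Fernando 3/64; Graciela 3/64; Ines 3/64; Lucia 3/64; Nieves 3/64; Pilar 3/16; Ramiro 3/64; Teodoro 3/64; Ursula 1/4; Valentina 3/64

Ursula, as surviving spouse, takes 1/4.
The remaining 3/4 passes to Soledad's descendants per stirpes.
The 3/4 is divided into 4 equal shares of 3/16 among Elena, Pilar, Alonso, Diego.
Elena predeceased; the 3/16 allotted to Elena's branch passes to Elena's issue by representation.
The 3/16 is divided into 4 equal shares of 3/64 among Teodoro, Graciela, Ines, Lucia.
Teodoro is living and takes 3/64.
Graciela is living and takes 3/64.
Ines is living and takes 3/64.
Lucia is living and takes 3/64.
Pilar is living and takes 3/16.
Alonso is living and takes 3/16.
Diego predeceased; the 3/16 allotted to Diego's branch passes to Diego's issue by representation.
The 3/16 is divided into 4 equal shares of 3/64 among Ramiro, Fernando, Valentina, Nieves.
Ramiro is living and takes 3/64.
Fernando is living and takes 3/64.
Valentina is living and takes 3/64.
Nieves is living and takes 3/64.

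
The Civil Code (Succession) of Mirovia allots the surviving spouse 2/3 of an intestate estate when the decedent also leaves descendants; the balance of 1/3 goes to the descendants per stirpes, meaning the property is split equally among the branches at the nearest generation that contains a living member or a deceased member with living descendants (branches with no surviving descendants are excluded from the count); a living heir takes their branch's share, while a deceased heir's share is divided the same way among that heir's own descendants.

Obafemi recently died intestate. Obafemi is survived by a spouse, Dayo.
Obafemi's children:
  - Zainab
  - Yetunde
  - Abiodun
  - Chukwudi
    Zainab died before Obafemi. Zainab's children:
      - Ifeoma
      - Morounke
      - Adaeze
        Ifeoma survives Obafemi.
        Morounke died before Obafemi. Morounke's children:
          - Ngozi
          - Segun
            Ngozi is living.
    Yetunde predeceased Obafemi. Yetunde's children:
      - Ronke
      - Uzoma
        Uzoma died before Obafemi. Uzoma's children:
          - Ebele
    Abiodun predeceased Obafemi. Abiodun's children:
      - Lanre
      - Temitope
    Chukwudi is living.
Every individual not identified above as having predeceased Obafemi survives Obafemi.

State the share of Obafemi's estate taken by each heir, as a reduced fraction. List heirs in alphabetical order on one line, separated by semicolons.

Adaeze 1/36; Chukwudi 1/12; Dayo 2/3; Ebele 1/24; Ifeoma 1/36; Lanre 1/24; Ngozi 1/72; Ronke 1/24; Segun 1/72; Temitope 1/24

Dayo, as surviving spouse, takes 2/3.
The remaining 1/3 passes to Obafemi's descendants per stirpes.
The 1/3 is divided into 4 equal shares of 1/12 among Zainab, Yetunde, Abiodun, Chukwudi.
Zainab predeceased; the 1/12 allotted to Zainab's branch passes to Zainab's issue by representation.
The 1/12 is divided into 3 equal shares of 1/36 among Ifeoma, Morounke, Adaeze.
Ifeoma is living and takes 1/36.
Morounke predeceased; the 1/36 allotted to Morounke's branch passes to Morounke's issue by representation.
The 1/36 is divided into 2 equal shares of 1/72 among Ngozi, Segun.
Ngozi is living and takes 1/72.
Segun is living and takes 1/72.
Adaeze is living and takes 1/36.
Yetunde predeceased; the 1/12 allotted to Yetunde's branch passes to Yetunde's issue by representation.
The 1/12 is divided into 2 equal shares of 1/24 among Ronke, Uzoma.
Ronke is living and takes 1/24.
Uzoma predeceased; the 1/24 allotted to Uzoma's branch passes to Uzoma's issue by representation.
Ebele is the sole taker at this level and receives the full 1/24.
Abiodun predeceased; the 1/12 allotted to Abiodun's branch passes to Abiodun's issue by representation.
The 1/12 is divided into 2 equal shares of 1/24 among Lanre, Temitope.
Lanre is living and takes 1/24.
Temitope is living and takes 1/24.
Chukwudi is living and takes 1/12.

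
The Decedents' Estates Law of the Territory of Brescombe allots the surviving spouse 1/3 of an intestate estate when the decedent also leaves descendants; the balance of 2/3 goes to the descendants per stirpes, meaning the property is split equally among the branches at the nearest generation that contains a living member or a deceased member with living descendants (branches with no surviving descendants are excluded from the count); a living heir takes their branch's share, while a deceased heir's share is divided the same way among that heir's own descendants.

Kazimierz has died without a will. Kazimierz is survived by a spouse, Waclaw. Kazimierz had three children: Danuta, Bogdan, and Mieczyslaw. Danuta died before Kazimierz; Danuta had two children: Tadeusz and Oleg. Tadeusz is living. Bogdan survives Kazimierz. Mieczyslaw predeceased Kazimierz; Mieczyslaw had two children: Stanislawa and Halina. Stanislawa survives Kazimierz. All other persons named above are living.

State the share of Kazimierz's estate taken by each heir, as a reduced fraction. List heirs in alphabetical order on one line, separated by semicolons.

Waclaw, as surviving spouse, takes 1/3.
The remaining 2/3 passes to Kazimierz's descendants per stirpes.
The 2/3 is divided into 3 equal shares of 2/9 among Danuta, Bogdan, Mieczyslaw.
Danuta predeceased; the 2/9 allotted to Danuta's branch passes to Danuta's issue by representation.
The 2/9 is divided into 2 equal shares of 1/9 among Tadeusz, Oleg.
Tadeusz is living and takes 1/9.
Oleg is living and takes 1/9.
Bogdan is living and takes 2/9.
Mieczyslaw predeceased; the 2/9 allotted to Mieczyslaw's branch passes to Mieczyslaw's issue by representation.
The 2/9 is divided into 2 equal shares of 1/9 among Stanislawa, Halina.
Stanislawa is living and takes 1/9.
Halina is living and takes 1/9.

Bogdan 2/9; Halina 1/9; Oleg 1/9; Stanislawa 1/9; Tadeusz 1/9; Waclaw 1/3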